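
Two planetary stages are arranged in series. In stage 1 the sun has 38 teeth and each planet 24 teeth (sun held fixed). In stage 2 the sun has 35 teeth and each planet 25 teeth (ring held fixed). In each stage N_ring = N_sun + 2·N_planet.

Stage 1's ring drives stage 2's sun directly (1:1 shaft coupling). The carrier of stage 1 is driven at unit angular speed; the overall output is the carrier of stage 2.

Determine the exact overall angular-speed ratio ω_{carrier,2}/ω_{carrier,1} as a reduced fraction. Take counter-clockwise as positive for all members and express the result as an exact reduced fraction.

217/516

Stage 1: N_ring = 38 + 2·24 = 86
Stage 1: 38(ω_s−ω_c) = −86(ω_r−ω_c),  ω_s=0, ω_c=1
Stage 1: ω_r = 1 − (38/86)(0−1) = 62/43
  ⇒ ω_r¹/ω_c¹ = 62/43
Stage 2: N_ring = 35 + 2·25 = 85
Stage 2: 35(ω_s−ω_c) = −85(ω_r−ω_c),  ω_r=0, ω_s=1
Stage 2: 35(1−ω_c) = −85(0−ω_c)  ⇒  120ω_c = 35  ⇒  ω_c = 7/24
  ⇒ ω_c²/ω_s² = 7/24
Coupling ω_s² = ω_r¹ ⇒ overall = 62/43 × 7/24 = 217/516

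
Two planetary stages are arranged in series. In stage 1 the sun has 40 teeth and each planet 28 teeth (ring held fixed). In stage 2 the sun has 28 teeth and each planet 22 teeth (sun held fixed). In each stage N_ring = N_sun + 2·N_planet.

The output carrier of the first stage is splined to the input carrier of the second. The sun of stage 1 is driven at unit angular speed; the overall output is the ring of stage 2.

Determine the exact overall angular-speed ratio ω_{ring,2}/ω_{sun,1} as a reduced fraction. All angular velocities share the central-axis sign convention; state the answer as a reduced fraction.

Stage 1: N_ring = 40 + 2·28 = 96
Stage 1: 40(ω_s−ω_c) = −96(ω_r−ω_c),  ω_r=0, ω_s=1
Stage 1: 40(1−ω_c) = −96(0−ω_c)  ⇒  136ω_c = 40  ⇒  ω_c = 5/17
  ⇒ ω_c¹/ω_s¹ = 5/17
Stage 2: N_ring = 28 + 2·22 = 72
Stage 2: 28(ω_s−ω_c) = −72(ω_r−ω_c),  ω_s=0, ω_c=1
Stage 2: ω_r = 1 − (28/72)(0−1) = 25/18
  ⇒ ω_r²/ω_c² = 25/18
Coupling ω_c² = ω_c¹ ⇒ overall = 5/17 × 25/18 = 125/306

125/306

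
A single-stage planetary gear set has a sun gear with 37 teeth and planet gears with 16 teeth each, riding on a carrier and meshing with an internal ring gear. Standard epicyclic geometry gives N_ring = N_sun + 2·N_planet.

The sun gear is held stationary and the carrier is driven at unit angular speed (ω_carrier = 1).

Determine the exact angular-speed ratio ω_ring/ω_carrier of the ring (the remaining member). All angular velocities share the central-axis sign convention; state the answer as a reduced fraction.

106/69

N_ring = 37 + 2·16 = 69
37(ω_s−ω_c) = −69(ω_r−ω_c),  ω_s=0, ω_c=1
ω_r = 1 − (37/69)(0−1) = 106/69
ω_r/ω_c = 106/69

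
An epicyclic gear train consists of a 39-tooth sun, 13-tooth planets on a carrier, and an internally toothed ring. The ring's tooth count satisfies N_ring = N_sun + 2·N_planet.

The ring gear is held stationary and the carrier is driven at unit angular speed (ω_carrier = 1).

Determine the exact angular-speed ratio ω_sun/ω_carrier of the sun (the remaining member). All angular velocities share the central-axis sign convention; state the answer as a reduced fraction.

N_ring = 39 + 2·13 = 65
39(ω_s−ω_c) = −65(ω_r−ω_c),  ω_r=0, ω_c=1
ω_s = 1 − (65/39)(0−1) = 8/3
ω_s/ω_c = 8/3

8/3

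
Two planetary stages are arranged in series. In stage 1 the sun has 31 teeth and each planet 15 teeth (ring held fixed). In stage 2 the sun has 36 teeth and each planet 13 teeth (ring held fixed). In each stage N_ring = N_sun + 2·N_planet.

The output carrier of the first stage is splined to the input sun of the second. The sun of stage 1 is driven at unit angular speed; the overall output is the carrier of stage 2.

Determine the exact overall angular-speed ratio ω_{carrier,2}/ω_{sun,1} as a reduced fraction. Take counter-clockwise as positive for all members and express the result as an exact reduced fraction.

Stage 1: N_ring = 31 + 2·15 = 61
Stage 1: 31(ω_s−ω_c) = −61(ω_r−ω_c),  ω_r=0, ω_s=1
Stage 1: 31(1−ω_c) = −61(0−ω_c)  ⇒  92ω_c = 31  ⇒  ω_c = 31/92
  ⇒ ω_c¹/ω_s¹ = 31/92
Stage 2: N_ring = 36 + 2·13 = 62
Stage 2: 36(ω_s−ω_c) = −62(ω_r−ω_c),  ω_r=0, ω_s=1
Stage 2: 36(1−ω_c) = −62(0−ω_c)  ⇒  98ω_c = 36  ⇒  ω_c = 18/49
  ⇒ ω_c²/ω_s² = 18/49
Coupling ω_s² = ω_c¹ ⇒ overall = 31/92 × 18/49 = 279/2254

279/2254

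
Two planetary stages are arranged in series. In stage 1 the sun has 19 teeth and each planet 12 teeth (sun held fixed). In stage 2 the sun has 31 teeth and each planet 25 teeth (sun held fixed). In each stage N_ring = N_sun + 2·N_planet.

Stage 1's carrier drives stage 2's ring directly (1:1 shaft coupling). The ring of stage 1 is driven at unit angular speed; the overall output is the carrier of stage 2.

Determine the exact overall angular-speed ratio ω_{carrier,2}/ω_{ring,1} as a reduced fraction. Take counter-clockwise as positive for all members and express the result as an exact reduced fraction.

3483/6944

Stage 1: N_ring = 19 + 2·12 = 43
Stage 1: 19(ω_s−ω_c) = −43(ω_r−ω_c),  ω_s=0, ω_r=1
Stage 1: 19(0−ω_c) = −43(1−ω_c)  ⇒  62ω_c = 43  ⇒  ω_c = 43/62
  ⇒ ω_c¹/ω_r¹ = 43/62
Stage 2: N_ring = 31 + 2·25 = 81
Stage 2: 31(ω_s−ω_c) = −81(ω_r−ω_c),  ω_s=0, ω_r=1
Stage 2: 31(0−ω_c) = −81(1−ω_c)  ⇒  112ω_c = 81  ⇒  ω_c = 81/112
  ⇒ ω_c²/ω_r² = 81/112
Coupling ω_r² = ω_c¹ ⇒ overall = 43/62 × 81/112 = 3483/6944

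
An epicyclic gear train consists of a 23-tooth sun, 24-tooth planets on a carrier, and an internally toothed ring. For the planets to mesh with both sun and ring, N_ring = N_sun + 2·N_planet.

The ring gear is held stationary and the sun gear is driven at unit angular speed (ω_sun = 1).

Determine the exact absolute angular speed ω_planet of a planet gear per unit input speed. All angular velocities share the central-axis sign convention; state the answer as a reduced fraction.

-23/48

N_ring = 23 + 2·24 = 71
23(ω_s−ω_c) = −71(ω_r−ω_c),  ω_r=0, ω_s=1
23(1−ω_c) = −71(0−ω_c)  ⇒  94ω_c = 23  ⇒  ω_c = 23/94
sun–planet: 23·(1−23/94) = −24·(ω_p−ω_c)  ⇒  ω_p−ω_c = −(23/24)·(71/94) = -1633/2256
ω_p = 23/94 − 1633/2256 = -23/48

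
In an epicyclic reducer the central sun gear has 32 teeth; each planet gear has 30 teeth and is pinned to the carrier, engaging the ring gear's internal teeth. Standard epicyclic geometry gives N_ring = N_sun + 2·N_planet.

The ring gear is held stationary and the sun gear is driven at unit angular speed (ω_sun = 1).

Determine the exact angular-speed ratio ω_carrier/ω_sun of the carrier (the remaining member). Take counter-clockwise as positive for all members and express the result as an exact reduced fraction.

8/31

N_ring = 32 + 2·30 = 92
32(ω_s−ω_c) = −92(ω_r−ω_c),  ω_r=0, ω_s=1
32(1−ω_c) = −92(0−ω_c)  ⇒  124ω_c = 32  ⇒  ω_c = 8/31
ω_c/ω_s = 8/31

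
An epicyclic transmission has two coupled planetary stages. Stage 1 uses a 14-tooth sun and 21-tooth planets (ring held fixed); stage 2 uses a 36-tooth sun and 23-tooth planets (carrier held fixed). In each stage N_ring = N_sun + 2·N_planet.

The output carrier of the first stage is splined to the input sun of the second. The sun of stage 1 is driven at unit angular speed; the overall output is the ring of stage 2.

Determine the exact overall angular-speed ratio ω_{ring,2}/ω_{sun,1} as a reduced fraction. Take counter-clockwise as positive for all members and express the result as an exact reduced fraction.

-18/205

Stage 1: N_ring = 14 + 2·21 = 56
Stage 1: 14(ω_s−ω_c) = −56(ω_r−ω_c),  ω_r=0, ω_s=1
Stage 1: 14(1−ω_c) = −56(0−ω_c)  ⇒  70ω_c = 14  ⇒  ω_c = 1/5
  ⇒ ω_c¹/ω_s¹ = 1/5
Stage 2: N_ring = 36 + 2·23 = 82
Stage 2: 36(ω_s−ω_c) = −82(ω_r−ω_c),  ω_c=0, ω_s=1
Stage 2: ω_r = 0 − (36/82)(1−0) = -18/41
  ⇒ ω_r²/ω_s² = -18/41
Coupling ω_s² = ω_c¹ ⇒ overall = 1/5 × -18/41 = -18/205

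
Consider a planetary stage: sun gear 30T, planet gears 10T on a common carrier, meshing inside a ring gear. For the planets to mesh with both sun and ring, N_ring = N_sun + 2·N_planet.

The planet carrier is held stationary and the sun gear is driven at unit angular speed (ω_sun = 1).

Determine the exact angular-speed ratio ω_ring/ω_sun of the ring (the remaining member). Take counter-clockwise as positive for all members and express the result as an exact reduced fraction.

N_ring = 30 + 2·10 = 50
30(ω_s−ω_c) = −50(ω_r−ω_c),  ω_c=0, ω_s=1
ω_r = 0 − (30/50)(1−0) = -3/5
ω_r/ω_s = -3/5

-3/5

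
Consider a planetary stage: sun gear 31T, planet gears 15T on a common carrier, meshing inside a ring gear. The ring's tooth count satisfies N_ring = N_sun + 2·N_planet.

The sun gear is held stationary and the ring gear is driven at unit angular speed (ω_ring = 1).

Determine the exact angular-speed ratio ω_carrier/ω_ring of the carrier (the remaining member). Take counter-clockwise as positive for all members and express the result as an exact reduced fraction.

61/92

N_ring = 31 + 2·15 = 61
31(ω_s−ω_c) = −61(ω_r−ω_c),  ω_s=0, ω_r=1
31(0−ω_c) = −61(1−ω_c)  ⇒  92ω_c = 61  ⇒  ω_c = 61/92
ω_c/ω_r = 61/92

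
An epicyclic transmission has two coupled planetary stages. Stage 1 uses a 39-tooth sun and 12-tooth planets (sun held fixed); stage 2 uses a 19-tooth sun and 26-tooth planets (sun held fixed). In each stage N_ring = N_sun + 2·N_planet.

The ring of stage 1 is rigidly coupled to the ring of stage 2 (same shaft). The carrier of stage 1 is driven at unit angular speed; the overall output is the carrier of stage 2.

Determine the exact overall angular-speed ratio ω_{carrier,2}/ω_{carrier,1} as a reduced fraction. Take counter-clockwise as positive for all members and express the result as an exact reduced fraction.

Stage 1: N_ring = 39 + 2·12 = 63
Stage 1: 39(ω_s−ω_c) = −63(ω_r−ω_c),  ω_s=0, ω_c=1
Stage 1: ω_r = 1 − (39/63)(0−1) = 34/21
  ⇒ ω_r¹/ω_c¹ = 34/21
Stage 2: N_ring = 19 + 2·26 = 71
Stage 2: 19(ω_s−ω_c) = −71(ω_r−ω_c),  ω_s=0, ω_r=1
Stage 2: 19(0−ω_c) = −71(1−ω_c)  ⇒  90ω_c = 71  ⇒  ω_c = 71/90
  ⇒ ω_c²/ω_r² = 71/90
Coupling ω_r² = ω_r¹ ⇒ overall = 34/21 × 71/90 = 1207/945

1207/945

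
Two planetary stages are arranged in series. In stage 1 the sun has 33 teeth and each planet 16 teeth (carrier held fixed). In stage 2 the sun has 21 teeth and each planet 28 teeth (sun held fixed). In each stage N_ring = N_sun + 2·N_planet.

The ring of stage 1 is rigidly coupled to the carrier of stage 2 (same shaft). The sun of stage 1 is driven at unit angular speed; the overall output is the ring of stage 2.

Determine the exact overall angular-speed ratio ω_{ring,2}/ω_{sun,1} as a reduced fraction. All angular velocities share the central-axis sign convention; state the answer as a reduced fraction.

Stage 1: N_ring = 33 + 2·16 = 65
Stage 1: 33(ω_s−ω_c) = −65(ω_r−ω_c),  ω_c=0, ω_s=1
Stage 1: ω_r = 0 − (33/65)(1−0) = -33/65
  ⇒ ω_r¹/ω_s¹ = -33/65
Stage 2: N_ring = 21 + 2·28 = 77
Stage 2: 21(ω_s−ω_c) = −77(ω_r−ω_c),  ω_s=0, ω_c=1
Stage 2: ω_r = 1 − (21/77)(0−1) = 14/11
  ⇒ ω_r²/ω_c² = 14/11
Coupling ω_c² = ω_r¹ ⇒ overall = -33/65 × 14/11 = -42/65

-42/65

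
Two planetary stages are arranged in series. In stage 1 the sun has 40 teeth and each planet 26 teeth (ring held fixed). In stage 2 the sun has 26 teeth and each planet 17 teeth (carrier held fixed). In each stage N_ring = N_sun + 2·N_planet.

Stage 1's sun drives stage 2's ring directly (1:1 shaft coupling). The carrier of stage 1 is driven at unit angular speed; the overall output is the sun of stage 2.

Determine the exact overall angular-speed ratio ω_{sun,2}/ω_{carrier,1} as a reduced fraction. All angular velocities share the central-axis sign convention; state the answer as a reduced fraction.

Stage 1: N_ring = 40 + 2·26 = 92
Stage 1: 40(ω_s−ω_c) = −92(ω_r−ω_c),  ω_r=0, ω_c=1
Stage 1: ω_s = 1 − (92/40)(0−1) = 33/10
  ⇒ ω_s¹/ω_c¹ = 33/10
Stage 2: N_ring = 26 + 2·17 = 60
Stage 2: 26(ω_s−ω_c) = −60(ω_r−ω_c),  ω_c=0, ω_r=1
Stage 2: ω_s = 0 − (60/26)(1−0) = -30/13
  ⇒ ω_s²/ω_r² = -30/13
Coupling ω_r² = ω_s¹ ⇒ overall = 33/10 × -30/13 = -99/13

-99/13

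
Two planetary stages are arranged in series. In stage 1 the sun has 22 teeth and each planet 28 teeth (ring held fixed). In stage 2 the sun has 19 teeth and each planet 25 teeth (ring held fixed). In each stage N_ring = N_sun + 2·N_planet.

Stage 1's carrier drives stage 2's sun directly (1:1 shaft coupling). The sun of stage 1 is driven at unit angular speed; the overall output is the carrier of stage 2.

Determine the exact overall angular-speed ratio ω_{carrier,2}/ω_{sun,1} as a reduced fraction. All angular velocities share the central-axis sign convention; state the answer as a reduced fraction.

Stage 1: N_ring = 22 + 2·28 = 78
Stage 1: 22(ω_s−ω_c) = −78(ω_r−ω_c),  ω_r=0, ω_s=1
Stage 1: 22(1−ω_c) = −78(0−ω_c)  ⇒  100ω_c = 22  ⇒  ω_c = 11/50
  ⇒ ω_c¹/ω_s¹ = 11/50
Stage 2: N_ring = 19 + 2·25 = 69
Stage 2: 19(ω_s−ω_c) = −69(ω_r−ω_c),  ω_r=0, ω_s=1
Stage 2: 19(1−ω_c) = −69(0−ω_c)  ⇒  88ω_c = 19  ⇒  ω_c = 19/88
  ⇒ ω_c²/ω_s² = 19/88
Coupling ω_s² = ω_c¹ ⇒ overall = 11/50 × 19/88 = 19/400

19/400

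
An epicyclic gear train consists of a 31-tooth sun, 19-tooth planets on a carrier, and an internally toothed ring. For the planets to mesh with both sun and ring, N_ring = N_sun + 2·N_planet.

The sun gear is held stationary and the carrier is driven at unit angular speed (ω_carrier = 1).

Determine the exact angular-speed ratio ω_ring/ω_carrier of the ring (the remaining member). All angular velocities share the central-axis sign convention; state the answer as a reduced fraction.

N_ring = 31 + 2·19 = 69
31(ω_s−ω_c) = −69(ω_r−ω_c),  ω_s=0, ω_c=1
ω_r = 1 − (31/69)(0−1) = 100/69
ω_r/ω_c = 100/69

100/69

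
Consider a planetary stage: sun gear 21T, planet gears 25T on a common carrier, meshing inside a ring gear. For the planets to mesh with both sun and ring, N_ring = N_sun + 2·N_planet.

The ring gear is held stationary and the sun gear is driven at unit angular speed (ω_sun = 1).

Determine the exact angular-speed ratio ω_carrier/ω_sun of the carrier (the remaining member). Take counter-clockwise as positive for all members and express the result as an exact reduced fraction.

21/92

N_ring = 21 + 2·25 = 71
21(ω_s−ω_c) = −71(ω_r−ω_c),  ω_r=0, ω_s=1
21(1−ω_c) = −71(0−ω_c)  ⇒  92ω_c = 21  ⇒  ω_c = 21/92
ω_c/ω_s = 21/92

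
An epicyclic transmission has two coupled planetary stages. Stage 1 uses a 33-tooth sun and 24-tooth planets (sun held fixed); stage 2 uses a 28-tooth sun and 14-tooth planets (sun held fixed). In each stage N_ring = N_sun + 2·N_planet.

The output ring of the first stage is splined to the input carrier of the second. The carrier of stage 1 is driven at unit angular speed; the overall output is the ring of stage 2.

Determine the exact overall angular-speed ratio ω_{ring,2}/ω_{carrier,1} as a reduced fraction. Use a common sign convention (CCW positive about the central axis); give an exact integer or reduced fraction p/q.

19/9

Stage 1: N_ring = 33 + 2·24 = 81
Stage 1: 33(ω_s−ω_c) = −81(ω_r−ω_c),  ω_s=0, ω_c=1
Stage 1: ω_r = 1 − (33/81)(0−1) = 38/27
  ⇒ ω_r¹/ω_c¹ = 38/27
Stage 2: N_ring = 28 + 2·14 = 56
Stage 2: 28(ω_s−ω_c) = −56(ω_r−ω_c),  ω_s=0, ω_c=1
Stage 2: ω_r = 1 − (28/56)(0−1) = 3/2
  ⇒ ω_r²/ω_c² = 3/2
Coupling ω_c² = ω_r¹ ⇒ overall = 38/27 × 3/2 = 19/9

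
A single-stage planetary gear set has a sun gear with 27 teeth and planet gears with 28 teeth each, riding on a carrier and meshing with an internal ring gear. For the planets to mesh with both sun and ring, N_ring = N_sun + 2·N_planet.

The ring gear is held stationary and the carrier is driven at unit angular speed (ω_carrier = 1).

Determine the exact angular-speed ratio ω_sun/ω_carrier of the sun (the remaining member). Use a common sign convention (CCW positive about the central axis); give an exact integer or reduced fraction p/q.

N_ring = 27 + 2·28 = 83
27(ω_s−ω_c) = −83(ω_r−ω_c),  ω_r=0, ω_c=1
ω_s = 1 − (83/27)(0−1) = 110/27
ω_s/ω_c = 110/27

110/27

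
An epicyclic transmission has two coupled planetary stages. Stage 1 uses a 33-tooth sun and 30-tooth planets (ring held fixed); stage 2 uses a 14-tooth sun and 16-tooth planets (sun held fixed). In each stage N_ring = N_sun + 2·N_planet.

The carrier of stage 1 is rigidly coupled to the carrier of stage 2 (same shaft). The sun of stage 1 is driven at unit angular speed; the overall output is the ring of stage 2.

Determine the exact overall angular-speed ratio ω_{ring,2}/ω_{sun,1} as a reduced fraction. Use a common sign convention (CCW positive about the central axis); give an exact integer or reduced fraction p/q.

55/161

Stage 1: N_ring = 33 + 2·30 = 93
Stage 1: 33(ω_s−ω_c) = −93(ω_r−ω_c),  ω_r=0, ω_s=1
Stage 1: 33(1−ω_c) = −93(0−ω_c)  ⇒  126ω_c = 33  ⇒  ω_c = 11/42
  ⇒ ω_c¹/ω_s¹ = 11/42
Stage 2: N_ring = 14 + 2·16 = 46
Stage 2: 14(ω_s−ω_c) = −46(ω_r−ω_c),  ω_s=0, ω_c=1
Stage 2: ω_r = 1 − (14/46)(0−1) = 30/23
  ⇒ ω_r²/ω_c² = 30/23
Coupling ω_c² = ω_c¹ ⇒ overall = 11/42 × 30/23 = 55/161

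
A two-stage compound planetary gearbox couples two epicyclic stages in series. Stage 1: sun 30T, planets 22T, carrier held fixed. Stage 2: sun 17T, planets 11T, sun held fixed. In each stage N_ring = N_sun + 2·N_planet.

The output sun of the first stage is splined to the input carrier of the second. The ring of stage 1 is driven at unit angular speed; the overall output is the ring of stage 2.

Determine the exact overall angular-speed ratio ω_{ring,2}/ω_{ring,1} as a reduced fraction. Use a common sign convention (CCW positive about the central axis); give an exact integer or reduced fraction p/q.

Stage 1: N_ring = 30 + 2·22 = 74
Stage 1: 30(ω_s−ω_c) = −74(ω_r−ω_c),  ω_c=0, ω_r=1
Stage 1: ω_s = 0 − (74/30)(1−0) = -37/15
  ⇒ ω_s¹/ω_r¹ = -37/15
Stage 2: N_ring = 17 + 2·11 = 39
Stage 2: 17(ω_s−ω_c) = −39(ω_r−ω_c),  ω_s=0, ω_c=1
Stage 2: ω_r = 1 − (17/39)(0−1) = 56/39
  ⇒ ω_r²/ω_c² = 56/39
Coupling ω_c² = ω_s¹ ⇒ overall = -37/15 × 56/39 = -2072/585

-2072/585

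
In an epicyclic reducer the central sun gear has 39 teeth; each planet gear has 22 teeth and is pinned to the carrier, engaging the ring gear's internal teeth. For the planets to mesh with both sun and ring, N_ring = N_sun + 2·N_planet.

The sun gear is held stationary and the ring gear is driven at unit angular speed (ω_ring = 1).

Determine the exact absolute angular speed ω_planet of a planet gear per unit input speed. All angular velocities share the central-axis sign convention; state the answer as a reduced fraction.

N_ring = 39 + 2·22 = 83
39(ω_s−ω_c) = −83(ω_r−ω_c),  ω_s=0, ω_r=1
39(0−ω_c) = −83(1−ω_c)  ⇒  122ω_c = 83  ⇒  ω_c = 83/122
sun–planet: 39·(0−83/122) = −22·(ω_p−ω_c)  ⇒  ω_p−ω_c = −(39/22)·(-83/122) = 3237/2684
ω_p = 83/122 + 3237/2684 = 83/44

83/44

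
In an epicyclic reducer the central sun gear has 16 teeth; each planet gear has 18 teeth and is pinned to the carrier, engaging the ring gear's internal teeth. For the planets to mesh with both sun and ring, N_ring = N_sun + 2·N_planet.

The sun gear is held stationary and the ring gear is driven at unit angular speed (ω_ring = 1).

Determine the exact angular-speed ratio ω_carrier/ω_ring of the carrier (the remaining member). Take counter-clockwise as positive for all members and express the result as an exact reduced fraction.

N_ring = 16 + 2·18 = 52
16(ω_s−ω_c) = −52(ω_r−ω_c),  ω_s=0, ω_r=1
16(0−ω_c) = −52(1−ω_c)  ⇒  68ω_c = 52  ⇒  ω_c = 13/17
ω_c/ω_r = 13/17

13/17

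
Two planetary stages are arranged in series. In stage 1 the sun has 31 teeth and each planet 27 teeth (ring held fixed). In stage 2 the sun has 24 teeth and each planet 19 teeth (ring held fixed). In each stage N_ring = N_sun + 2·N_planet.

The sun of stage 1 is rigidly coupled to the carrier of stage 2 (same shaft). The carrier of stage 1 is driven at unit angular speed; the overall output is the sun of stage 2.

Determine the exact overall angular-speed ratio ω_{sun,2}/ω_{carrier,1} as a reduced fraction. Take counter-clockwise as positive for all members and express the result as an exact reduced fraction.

1247/93

Stage 1: N_ring = 31 + 2·27 = 85
Stage 1: 31(ω_s−ω_c) = −85(ω_r−ω_c),  ω_r=0, ω_c=1
Stage 1: ω_s = 1 − (85/31)(0−1) = 116/31
  ⇒ ω_s¹/ω_c¹ = 116/31
Stage 2: N_ring = 24 + 2·19 = 62
Stage 2: 24(ω_s−ω_c) = −62(ω_r−ω_c),  ω_r=0, ω_c=1
Stage 2: ω_s = 1 − (62/24)(0−1) = 43/12
  ⇒ ω_s²/ω_c² = 43/12
Coupling ω_c² = ω_s¹ ⇒ overall = 116/31 × 43/12 = 1247/93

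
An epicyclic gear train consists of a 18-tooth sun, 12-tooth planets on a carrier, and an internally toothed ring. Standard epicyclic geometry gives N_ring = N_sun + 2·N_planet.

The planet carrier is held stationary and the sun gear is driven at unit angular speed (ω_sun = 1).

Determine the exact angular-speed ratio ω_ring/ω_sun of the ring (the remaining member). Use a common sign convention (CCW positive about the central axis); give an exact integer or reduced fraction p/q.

-3/7

N_ring = 18 + 2·12 = 42
18(ω_s−ω_c) = −42(ω_r−ω_c),  ω_c=0, ω_s=1
ω_r = 0 − (18/42)(1−0) = -3/7
ω_r/ω_s = -3/7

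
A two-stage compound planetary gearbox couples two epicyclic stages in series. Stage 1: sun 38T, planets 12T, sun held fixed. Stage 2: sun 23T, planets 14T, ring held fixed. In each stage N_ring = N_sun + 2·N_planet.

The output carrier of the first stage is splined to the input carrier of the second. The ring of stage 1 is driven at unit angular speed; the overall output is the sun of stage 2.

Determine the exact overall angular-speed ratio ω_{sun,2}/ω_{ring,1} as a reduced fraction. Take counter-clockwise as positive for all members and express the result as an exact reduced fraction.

1147/575

Stage 1: N_ring = 38 + 2·12 = 62
Stage 1: 38(ω_s−ω_c) = −62(ω_r−ω_c),  ω_s=0, ω_r=1
Stage 1: 38(0−ω_c) = −62(1−ω_c)  ⇒  100ω_c = 62  ⇒  ω_c = 31/50
  ⇒ ω_c¹/ω_r¹ = 31/50
Stage 2: N_ring = 23 + 2·14 = 51
Stage 2: 23(ω_s−ω_c) = −51(ω_r−ω_c),  ω_r=0, ω_c=1
Stage 2: ω_s = 1 − (51/23)(0−1) = 74/23
  ⇒ ω_s²/ω_c² = 74/23
Coupling ω_c² = ω_c¹ ⇒ overall = 31/50 × 74/23 = 1147/575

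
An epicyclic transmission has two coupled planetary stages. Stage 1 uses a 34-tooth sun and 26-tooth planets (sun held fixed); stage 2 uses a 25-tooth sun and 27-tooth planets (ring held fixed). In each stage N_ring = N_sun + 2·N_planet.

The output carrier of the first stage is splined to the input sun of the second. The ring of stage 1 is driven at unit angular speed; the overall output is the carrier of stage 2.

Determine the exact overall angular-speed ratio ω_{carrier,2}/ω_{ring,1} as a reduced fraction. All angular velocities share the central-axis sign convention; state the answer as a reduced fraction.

215/1248

Stage 1: N_ring = 34 + 2·26 = 86
Stage 1: 34(ω_s−ω_c) = −86(ω_r−ω_c),  ω_s=0, ω_r=1
Stage 1: 34(0−ω_c) = −86(1−ω_c)  ⇒  120ω_c = 86  ⇒  ω_c = 43/60
  ⇒ ω_c¹/ω_r¹ = 43/60
Stage 2: N_ring = 25 + 2·27 = 79
Stage 2: 25(ω_s−ω_c) = −79(ω_r−ω_c),  ω_r=0, ω_s=1
Stage 2: 25(1−ω_c) = −79(0−ω_c)  ⇒  104ω_c = 25  ⇒  ω_c = 25/104
  ⇒ ω_c²/ω_s² = 25/104
Coupling ω_s² = ω_c¹ ⇒ overall = 43/60 × 25/104 = 215/1248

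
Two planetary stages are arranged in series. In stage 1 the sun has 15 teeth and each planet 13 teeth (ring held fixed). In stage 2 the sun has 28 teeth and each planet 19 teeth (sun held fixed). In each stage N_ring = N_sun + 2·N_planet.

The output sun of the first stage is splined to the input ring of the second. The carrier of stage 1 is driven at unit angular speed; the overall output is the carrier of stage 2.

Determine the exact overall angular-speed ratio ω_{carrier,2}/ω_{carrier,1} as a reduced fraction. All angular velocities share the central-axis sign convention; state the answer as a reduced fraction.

616/235

Stage 1: N_ring = 15 + 2·13 = 41
Stage 1: 15(ω_s−ω_c) = −41(ω_r−ω_c),  ω_r=0, ω_c=1
Stage 1: ω_s = 1 − (41/15)(0−1) = 56/15
  ⇒ ω_s¹/ω_c¹ = 56/15
Stage 2: N_ring = 28 + 2·19 = 66
Stage 2: 28(ω_s−ω_c) = −66(ω_r−ω_c),  ω_s=0, ω_r=1
Stage 2: 28(0−ω_c) = −66(1−ω_c)  ⇒  94ω_c = 66  ⇒  ω_c = 33/47
  ⇒ ω_c²/ω_r² = 33/47
Coupling ω_r² = ω_s¹ ⇒ overall = 56/15 × 33/47 = 616/235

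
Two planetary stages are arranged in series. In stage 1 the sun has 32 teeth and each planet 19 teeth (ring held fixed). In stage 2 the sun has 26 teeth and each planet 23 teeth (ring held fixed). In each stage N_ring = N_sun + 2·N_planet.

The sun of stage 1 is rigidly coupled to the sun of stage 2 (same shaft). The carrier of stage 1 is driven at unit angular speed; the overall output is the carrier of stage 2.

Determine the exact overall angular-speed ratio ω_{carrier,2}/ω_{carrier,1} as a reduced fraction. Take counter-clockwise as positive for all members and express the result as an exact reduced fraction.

663/784

Stage 1: N_ring = 32 + 2·19 = 70
Stage 1: 32(ω_s−ω_c) = −70(ω_r−ω_c),  ω_r=0, ω_c=1
Stage 1: ω_s = 1 − (70/32)(0−1) = 51/16
  ⇒ ω_s¹/ω_c¹ = 51/16
Stage 2: N_ring = 26 + 2·23 = 72
Stage 2: 26(ω_s−ω_c) = −72(ω_r−ω_c),  ω_r=0, ω_s=1
Stage 2: 26(1−ω_c) = −72(0−ω_c)  ⇒  98ω_c = 26  ⇒  ω_c = 13/49
  ⇒ ω_c²/ω_s² = 13/49
Coupling ω_s² = ω_s¹ ⇒ overall = 51/16 × 13/49 = 663/784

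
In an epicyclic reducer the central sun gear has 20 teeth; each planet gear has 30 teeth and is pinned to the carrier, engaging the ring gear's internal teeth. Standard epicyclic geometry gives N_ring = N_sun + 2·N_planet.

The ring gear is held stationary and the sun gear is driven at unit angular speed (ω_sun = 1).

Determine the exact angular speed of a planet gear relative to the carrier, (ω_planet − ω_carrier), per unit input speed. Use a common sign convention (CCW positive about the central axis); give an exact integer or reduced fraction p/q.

N_ring = 20 + 2·30 = 80
20(ω_s−ω_c) = −80(ω_r−ω_c),  ω_r=0, ω_s=1
20(1−ω_c) = −80(0−ω_c)  ⇒  100ω_c = 20  ⇒  ω_c = 1/5
sun–planet: 20·(1−1/5) = −30·(ω_p−ω_c)  ⇒  ω_p−ω_c = −(20/30)·(4/5) = -8/15

-8/15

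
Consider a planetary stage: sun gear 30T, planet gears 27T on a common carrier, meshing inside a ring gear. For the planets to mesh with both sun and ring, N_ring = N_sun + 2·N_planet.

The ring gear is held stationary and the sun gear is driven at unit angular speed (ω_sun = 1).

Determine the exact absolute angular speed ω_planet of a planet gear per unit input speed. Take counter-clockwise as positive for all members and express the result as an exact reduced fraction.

-5/9

N_ring = 30 + 2·27 = 84
30(ω_s−ω_c) = −84(ω_r−ω_c),  ω_r=0, ω_s=1
30(1−ω_c) = −84(0−ω_c)  ⇒  114ω_c = 30  ⇒  ω_c = 5/19
sun–planet: 30·(1−5/19) = −27·(ω_p−ω_c)  ⇒  ω_p−ω_c = −(30/27)·(14/19) = -140/171
ω_p = 5/19 − 140/171 = -5/9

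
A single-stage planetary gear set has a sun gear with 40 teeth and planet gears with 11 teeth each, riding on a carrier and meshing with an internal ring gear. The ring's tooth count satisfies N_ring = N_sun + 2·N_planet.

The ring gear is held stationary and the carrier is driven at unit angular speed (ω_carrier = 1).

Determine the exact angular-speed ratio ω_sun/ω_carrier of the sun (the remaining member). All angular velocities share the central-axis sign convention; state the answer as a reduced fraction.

N_ring = 40 + 2·11 = 62
40(ω_s−ω_c) = −62(ω_r−ω_c),  ω_r=0, ω_c=1
ω_s = 1 − (62/40)(0−1) = 51/20
ω_s/ω_c = 51/20

51/20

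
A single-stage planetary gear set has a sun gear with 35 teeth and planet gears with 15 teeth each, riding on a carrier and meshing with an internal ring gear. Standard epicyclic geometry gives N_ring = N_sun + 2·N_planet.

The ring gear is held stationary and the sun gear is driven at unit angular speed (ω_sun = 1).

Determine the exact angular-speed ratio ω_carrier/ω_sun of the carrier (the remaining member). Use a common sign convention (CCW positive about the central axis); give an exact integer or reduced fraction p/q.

7/20

N_ring = 35 + 2·15 = 65
35(ω_s−ω_c) = −65(ω_r−ω_c),  ω_r=0, ω_s=1
35(1−ω_c) = −65(0−ω_c)  ⇒  100ω_c = 35  ⇒  ω_c = 7/20
ω_c/ω_s = 7/20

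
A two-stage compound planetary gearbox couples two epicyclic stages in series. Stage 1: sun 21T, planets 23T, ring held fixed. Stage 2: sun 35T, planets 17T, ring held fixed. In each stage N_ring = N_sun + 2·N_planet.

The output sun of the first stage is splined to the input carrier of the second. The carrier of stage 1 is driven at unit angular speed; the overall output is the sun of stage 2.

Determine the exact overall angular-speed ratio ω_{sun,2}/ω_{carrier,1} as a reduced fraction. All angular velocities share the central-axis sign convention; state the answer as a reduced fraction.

Stage 1: N_ring = 21 + 2·23 = 67
Stage 1: 21(ω_s−ω_c) = −67(ω_r−ω_c),  ω_r=0, ω_c=1
Stage 1: ω_s = 1 − (67/21)(0−1) = 88/21
  ⇒ ω_s¹/ω_c¹ = 88/21
Stage 2: N_ring = 35 + 2·17 = 69
Stage 2: 35(ω_s−ω_c) = −69(ω_r−ω_c),  ω_r=0, ω_c=1
Stage 2: ω_s = 1 − (69/35)(0−1) = 104/35
  ⇒ ω_s²/ω_c² = 104/35
Coupling ω_c² = ω_s¹ ⇒ overall = 88/21 × 104/35 = 9152/735

9152/735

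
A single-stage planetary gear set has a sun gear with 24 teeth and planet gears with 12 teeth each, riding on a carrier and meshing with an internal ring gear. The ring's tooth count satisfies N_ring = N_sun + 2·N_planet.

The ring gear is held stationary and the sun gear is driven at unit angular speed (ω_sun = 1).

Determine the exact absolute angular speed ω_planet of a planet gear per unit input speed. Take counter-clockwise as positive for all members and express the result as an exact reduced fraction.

-1

N_ring = 24 + 2·12 = 48
24(ω_s−ω_c) = −48(ω_r−ω_c),  ω_r=0, ω_s=1
24(1−ω_c) = −48(0−ω_c)  ⇒  72ω_c = 24  ⇒  ω_c = 1/3
sun–planet: 24·(1−1/3) = −12·(ω_p−ω_c)  ⇒  ω_p−ω_c = −(24/12)·(2/3) = -4/3
ω_p = 1/3 − 4/3 = -1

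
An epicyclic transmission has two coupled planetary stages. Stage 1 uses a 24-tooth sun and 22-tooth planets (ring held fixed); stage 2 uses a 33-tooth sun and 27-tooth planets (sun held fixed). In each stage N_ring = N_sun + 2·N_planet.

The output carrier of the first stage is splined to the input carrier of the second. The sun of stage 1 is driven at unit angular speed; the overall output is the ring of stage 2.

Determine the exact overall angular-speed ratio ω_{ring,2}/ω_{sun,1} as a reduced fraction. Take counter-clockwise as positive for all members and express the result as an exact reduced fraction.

Stage 1: N_ring = 24 + 2·22 = 68
Stage 1: 24(ω_s−ω_c) = −68(ω_r−ω_c),  ω_r=0, ω_s=1
Stage 1: 24(1−ω_c) = −68(0−ω_c)  ⇒  92ω_c = 24  ⇒  ω_c = 6/23
  ⇒ ω_c¹/ω_s¹ = 6/23
Stage 2: N_ring = 33 + 2·27 = 87
Stage 2: 33(ω_s−ω_c) = −87(ω_r−ω_c),  ω_s=0, ω_c=1
Stage 2: ω_r = 1 − (33/87)(0−1) = 40/29
  ⇒ ω_r²/ω_c² = 40/29
Coupling ω_c² = ω_c¹ ⇒ overall = 6/23 × 40/29 = 240/667

240/667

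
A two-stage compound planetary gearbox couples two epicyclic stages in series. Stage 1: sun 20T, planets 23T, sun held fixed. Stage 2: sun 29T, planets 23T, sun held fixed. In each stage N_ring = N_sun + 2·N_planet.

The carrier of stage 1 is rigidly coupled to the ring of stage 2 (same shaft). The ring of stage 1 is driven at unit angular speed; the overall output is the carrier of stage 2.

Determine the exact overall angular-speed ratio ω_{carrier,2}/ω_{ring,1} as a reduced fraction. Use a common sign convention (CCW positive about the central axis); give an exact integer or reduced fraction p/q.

Stage 1: N_ring = 20 + 2·23 = 66
Stage 1: 20(ω_s−ω_c) = −66(ω_r−ω_c),  ω_s=0, ω_r=1
Stage 1: 20(0−ω_c) = −66(1−ω_c)  ⇒  86ω_c = 66  ⇒  ω_c = 33/43
  ⇒ ω_c¹/ω_r¹ = 33/43
Stage 2: N_ring = 29 + 2·23 = 75
Stage 2: 29(ω_s−ω_c) = −75(ω_r−ω_c),  ω_s=0, ω_r=1
Stage 2: 29(0−ω_c) = −75(1−ω_c)  ⇒  104ω_c = 75  ⇒  ω_c = 75/104
  ⇒ ω_c²/ω_r² = 75/104
Coupling ω_r² = ω_c¹ ⇒ overall = 33/43 × 75/104 = 2475/4472

2475/4472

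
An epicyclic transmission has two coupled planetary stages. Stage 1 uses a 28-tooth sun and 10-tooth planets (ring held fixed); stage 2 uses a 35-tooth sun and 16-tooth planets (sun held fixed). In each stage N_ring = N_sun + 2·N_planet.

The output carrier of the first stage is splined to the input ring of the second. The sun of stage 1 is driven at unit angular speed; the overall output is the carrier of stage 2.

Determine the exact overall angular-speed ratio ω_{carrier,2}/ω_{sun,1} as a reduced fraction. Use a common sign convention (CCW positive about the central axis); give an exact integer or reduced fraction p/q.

469/1938

Stage 1: N_ring = 28 + 2·10 = 48
Stage 1: 28(ω_s−ω_c) = −48(ω_r−ω_c),  ω_r=0, ω_s=1
Stage 1: 28(1−ω_c) = −48(0−ω_c)  ⇒  76ω_c = 28  ⇒  ω_c = 7/19
  ⇒ ω_c¹/ω_s¹ = 7/19
Stage 2: N_ring = 35 + 2·16 = 67
Stage 2: 35(ω_s−ω_c) = −67(ω_r−ω_c),  ω_s=0, ω_r=1
Stage 2: 35(0−ω_c) = −67(1−ω_c)  ⇒  102ω_c = 67  ⇒  ω_c = 67/102
  ⇒ ω_c²/ω_r² = 67/102
Coupling ω_r² = ω_c¹ ⇒ overall = 7/19 × 67/102 = 469/1938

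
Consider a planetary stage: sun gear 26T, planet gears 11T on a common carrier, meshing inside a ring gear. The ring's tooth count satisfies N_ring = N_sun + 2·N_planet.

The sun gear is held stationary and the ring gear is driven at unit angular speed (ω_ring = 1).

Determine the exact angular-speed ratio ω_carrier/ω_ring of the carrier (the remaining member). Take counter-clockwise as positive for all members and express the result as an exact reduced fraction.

N_ring = 26 + 2·11 = 48
26(ω_s−ω_c) = −48(ω_r−ω_c),  ω_s=0, ω_r=1
26(0−ω_c) = −48(1−ω_c)  ⇒  74ω_c = 48  ⇒  ω_c = 24/37
ω_c/ω_r = 24/37

24/37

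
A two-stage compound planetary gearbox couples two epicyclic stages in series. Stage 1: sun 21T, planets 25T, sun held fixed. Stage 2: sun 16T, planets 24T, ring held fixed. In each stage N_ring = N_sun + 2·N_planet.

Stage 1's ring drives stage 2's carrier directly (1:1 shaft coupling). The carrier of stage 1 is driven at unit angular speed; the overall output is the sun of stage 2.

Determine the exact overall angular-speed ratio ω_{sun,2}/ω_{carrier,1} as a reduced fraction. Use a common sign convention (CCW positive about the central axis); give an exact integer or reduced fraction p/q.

Stage 1: N_ring = 21 + 2·25 = 71
Stage 1: 21(ω_s−ω_c) = −71(ω_r−ω_c),  ω_s=0, ω_c=1
Stage 1: ω_r = 1 − (21/71)(0−1) = 92/71
  ⇒ ω_r¹/ω_c¹ = 92/71
Stage 2: N_ring = 16 + 2·24 = 64
Stage 2: 16(ω_s−ω_c) = −64(ω_r−ω_c),  ω_r=0, ω_c=1
Stage 2: ω_s = 1 − (64/16)(0−1) = 5
  ⇒ ω_s²/ω_c² = 5
Coupling ω_c² = ω_r¹ ⇒ overall = 92/71 × 5 = 460/71

460/71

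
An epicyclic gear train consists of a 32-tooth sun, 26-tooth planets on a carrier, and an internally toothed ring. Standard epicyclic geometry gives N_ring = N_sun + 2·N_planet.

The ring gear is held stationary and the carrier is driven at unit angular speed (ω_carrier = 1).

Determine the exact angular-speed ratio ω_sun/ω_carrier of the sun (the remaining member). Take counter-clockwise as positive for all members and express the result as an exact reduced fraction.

29/8

N_ring = 32 + 2·26 = 84
32(ω_s−ω_c) = −84(ω_r−ω_c),  ω_r=0, ω_c=1
ω_s = 1 − (84/32)(0−1) = 29/8
ω_s/ω_c = 29/8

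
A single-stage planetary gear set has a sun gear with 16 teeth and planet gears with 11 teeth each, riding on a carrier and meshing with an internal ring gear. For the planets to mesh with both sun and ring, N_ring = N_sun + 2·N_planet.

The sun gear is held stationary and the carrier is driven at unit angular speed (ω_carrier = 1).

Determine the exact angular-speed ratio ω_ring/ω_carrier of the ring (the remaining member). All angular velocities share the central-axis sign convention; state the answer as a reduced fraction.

27/19

N_ring = 16 + 2·11 = 38
16(ω_s−ω_c) = −38(ω_r−ω_c),  ω_s=0, ω_c=1
ω_r = 1 − (16/38)(0−1) = 27/19
ω_r/ω_c = 27/19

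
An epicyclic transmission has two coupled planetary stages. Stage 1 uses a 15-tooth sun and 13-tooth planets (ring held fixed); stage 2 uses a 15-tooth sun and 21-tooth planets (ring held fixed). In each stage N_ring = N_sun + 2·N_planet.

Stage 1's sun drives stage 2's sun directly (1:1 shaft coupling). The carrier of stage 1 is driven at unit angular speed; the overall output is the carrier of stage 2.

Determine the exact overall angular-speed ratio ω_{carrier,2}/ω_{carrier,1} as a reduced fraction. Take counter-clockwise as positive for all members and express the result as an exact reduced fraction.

Stage 1: N_ring = 15 + 2·13 = 41
Stage 1: 15(ω_s−ω_c) = −41(ω_r−ω_c),  ω_r=0, ω_c=1
Stage 1: ω_s = 1 − (41/15)(0−1) = 56/15
  ⇒ ω_s¹/ω_c¹ = 56/15
Stage 2: N_ring = 15 + 2·21 = 57
Stage 2: 15(ω_s−ω_c) = −57(ω_r−ω_c),  ω_r=0, ω_s=1
Stage 2: 15(1−ω_c) = −57(0−ω_c)  ⇒  72ω_c = 15  ⇒  ω_c = 5/24
  ⇒ ω_c²/ω_s² = 5/24
Coupling ω_s² = ω_s¹ ⇒ overall = 56/15 × 5/24 = 7/9

7/9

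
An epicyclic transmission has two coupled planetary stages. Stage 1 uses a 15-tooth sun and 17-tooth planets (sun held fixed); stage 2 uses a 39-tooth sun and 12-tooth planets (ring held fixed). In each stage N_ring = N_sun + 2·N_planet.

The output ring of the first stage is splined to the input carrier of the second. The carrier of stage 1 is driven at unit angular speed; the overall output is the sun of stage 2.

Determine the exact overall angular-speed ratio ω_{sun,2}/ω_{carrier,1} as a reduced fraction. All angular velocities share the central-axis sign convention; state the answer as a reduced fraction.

2176/637

Stage 1: N_ring = 15 + 2·17 = 49
Stage 1: 15(ω_s−ω_c) = −49(ω_r−ω_c),  ω_s=0, ω_c=1
Stage 1: ω_r = 1 − (15/49)(0−1) = 64/49
  ⇒ ω_r¹/ω_c¹ = 64/49
Stage 2: N_ring = 39 + 2·12 = 63
Stage 2: 39(ω_s−ω_c) = −63(ω_r−ω_c),  ω_r=0, ω_c=1
Stage 2: ω_s = 1 − (63/39)(0−1) = 34/13
  ⇒ ω_s²/ω_c² = 34/13
Coupling ω_c² = ω_r¹ ⇒ overall = 64/49 × 34/13 = 2176/637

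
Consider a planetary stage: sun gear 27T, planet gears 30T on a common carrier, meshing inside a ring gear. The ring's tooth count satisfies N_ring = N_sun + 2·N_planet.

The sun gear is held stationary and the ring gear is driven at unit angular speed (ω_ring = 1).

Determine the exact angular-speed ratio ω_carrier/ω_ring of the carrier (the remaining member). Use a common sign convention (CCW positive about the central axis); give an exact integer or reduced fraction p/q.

29/38

N_ring = 27 + 2·30 = 87
27(ω_s−ω_c) = −87(ω_r−ω_c),  ω_s=0, ω_r=1
27(0−ω_c) = −87(1−ω_c)  ⇒  114ω_c = 87  ⇒  ω_c = 29/38
ω_c/ω_r = 29/38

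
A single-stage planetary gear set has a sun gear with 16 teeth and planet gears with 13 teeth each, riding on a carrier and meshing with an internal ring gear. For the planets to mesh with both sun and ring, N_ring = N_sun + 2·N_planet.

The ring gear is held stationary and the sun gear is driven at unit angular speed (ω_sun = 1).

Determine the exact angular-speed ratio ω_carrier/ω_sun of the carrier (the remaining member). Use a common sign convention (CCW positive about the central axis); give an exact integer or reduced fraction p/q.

8/29

N_ring = 16 + 2·13 = 42
16(ω_s−ω_c) = −42(ω_r−ω_c),  ω_r=0, ω_s=1
16(1−ω_c) = −42(0−ω_c)  ⇒  58ω_c = 16  ⇒  ω_c = 8/29
ω_c/ω_s = 8/29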